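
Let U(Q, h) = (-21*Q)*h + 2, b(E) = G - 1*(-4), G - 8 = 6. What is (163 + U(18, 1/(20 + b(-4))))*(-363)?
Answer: -1069398/19 ≈ -56284.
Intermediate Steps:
G = 14 (G = 8 + 6 = 14)
b(E) = 18 (b(E) = 14 - 1*(-4) = 14 + 4 = 18)
U(Q, h) = 2 - 21*Q*h (U(Q, h) = -21*Q*h + 2 = 2 - 21*Q*h)
(163 + U(18, 1/(20 + b(-4))))*(-363) = (163 + (2 - 21*18/(20 + 18)))*(-363) = (163 + (2 - 21*18/38))*(-363) = (163 + (2 - 21*18*1/38))*(-363) = (163 + (2 - 189/19))*(-363) = (163 - 151/19)*(-363) = (2946/19)*(-363) = -1069398/19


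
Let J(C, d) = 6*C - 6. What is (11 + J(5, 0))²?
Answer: 1225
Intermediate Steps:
J(C, d) = -6 + 6*C
(11 + J(5, 0))² = (11 + (-6 + 6*5))² = (11 + (-6 + 30))² = (11 + 24)² = 35² = 1225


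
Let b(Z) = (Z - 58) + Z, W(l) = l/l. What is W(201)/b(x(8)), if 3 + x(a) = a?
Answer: -1/48 ≈ -0.020833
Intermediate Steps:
x(a) = -3 + a
W(l) = 1
b(Z) = -58 + 2*Z (b(Z) = (-58 + Z) + Z = -58 + 2*Z)
W(201)/b(x(8)) = 1/(-58 + 2*(-3 + 8)) = 1/(-58 + 2*5) = 1/(-58 + 10) = 1/(-48) = 1*(-1/48) = -1/48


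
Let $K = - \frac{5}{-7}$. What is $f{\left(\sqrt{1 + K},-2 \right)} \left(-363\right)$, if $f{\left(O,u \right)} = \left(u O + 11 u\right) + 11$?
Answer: $3993 + \frac{1452 \sqrt{21}}{7} \approx 4943.6$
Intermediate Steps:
$K = \frac{5}{7}$ ($K = \left(-5\right) \left(- \frac{1}{7}\right) = \frac{5}{7} \approx 0.71429$)
$f{\left(O,u \right)} = 11 + 11 u + O u$ ($f{\left(O,u \right)} = \left(O u + 11 u\right) + 11 = \left(11 u + O u\right) + 11 = 11 + 11 u + O u$)
$f{\left(\sqrt{1 + K},-2 \right)} \left(-363\right) = \left(11 + 11 \left(-2\right) + \sqrt{1 + \frac{5}{7}} \left(-2\right)\right) \left(-363\right) = \left(11 - 22 + \sqrt{\frac{12}{7}} \left(-2\right)\right) \left(-363\right) = \left(11 - 22 + \frac{2 \sqrt{21}}{7} \left(-2\right)\right) \left(-363\right) = \left(11 - 22 - \frac{4 \sqrt{21}}{7}\right) \left(-363\right) = \left(-11 - \frac{4 \sqrt{21}}{7}\right) \left(-363\right) = 3993 + \frac{1452 \sqrt{21}}{7}$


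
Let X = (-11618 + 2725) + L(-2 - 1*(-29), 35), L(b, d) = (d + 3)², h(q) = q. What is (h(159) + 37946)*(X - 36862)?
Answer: -1688470655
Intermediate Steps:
L(b, d) = (3 + d)²
X = -7449 (X = (-11618 + 2725) + (3 + 35)² = -8893 + 38² = -8893 + 1444 = -7449)
(h(159) + 37946)*(X - 36862) = (159 + 37946)*(-7449 - 36862) = 38105*(-44311) = -1688470655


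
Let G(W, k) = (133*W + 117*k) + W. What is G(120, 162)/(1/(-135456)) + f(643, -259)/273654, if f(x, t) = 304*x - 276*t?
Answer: -649321491082330/136827 ≈ -4.7456e+9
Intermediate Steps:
f(x, t) = -276*t + 304*x
G(W, k) = 117*k + 134*W (G(W, k) = (117*k + 133*W) + W = 117*k + 134*W)
G(120, 162)/(1/(-135456)) + f(643, -259)/273654 = (117*162 + 134*120)/(1/(-135456)) + (-276*(-259) + 304*643)/273654 = (18954 + 16080)/(-1/135456) + (71484 + 195472)*(1/273654) = 35034*(-135456) + 266956*(1/273654) = -4745565504 + 133478/136827 = -649321491082330/136827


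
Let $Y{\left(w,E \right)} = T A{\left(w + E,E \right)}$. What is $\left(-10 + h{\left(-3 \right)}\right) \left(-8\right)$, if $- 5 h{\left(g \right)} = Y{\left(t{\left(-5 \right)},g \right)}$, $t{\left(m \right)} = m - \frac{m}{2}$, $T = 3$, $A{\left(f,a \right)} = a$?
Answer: $\frac{328}{5} \approx 65.6$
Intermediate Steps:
$t{\left(m \right)} = \frac{m}{2}$ ($t{\left(m \right)} = m - m \frac{1}{2} = m - \frac{m}{2} = \frac{m}{2}$)
$Y{\left(w,E \right)} = 3 E$
$h{\left(g \right)} = - \frac{3 g}{5}$
$\left(-10 + h{\left(-3 \right)}\right) \left(-8\right) = \left(-10 - - \frac{9}{5}\right) \left(-8\right) = \left(-10 + \frac{9}{5}\right) \left(-8\right) = \left(- \frac{41}{5}\right) \left(-8\right) = \frac{328}{5}$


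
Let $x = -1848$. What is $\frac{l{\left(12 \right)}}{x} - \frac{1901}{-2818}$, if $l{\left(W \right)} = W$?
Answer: $\frac{72484}{108493} \approx 0.6681$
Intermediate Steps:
$\frac{l{\left(12 \right)}}{x} - \frac{1901}{-2818} = \frac{12}{-1848} - \frac{1901}{-2818} = 12 \left(- \frac{1}{1848}\right) - - \frac{1901}{2818} = - \frac{1}{154} + \frac{1901}{2818} = \frac{72484}{108493}$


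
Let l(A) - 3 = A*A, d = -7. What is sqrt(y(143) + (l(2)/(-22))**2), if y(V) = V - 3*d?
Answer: 15*sqrt(353)/22 ≈ 12.810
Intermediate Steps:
l(A) = 3 + A**2 (l(A) = 3 + A*A = 3 + A**2)
y(V) = 21 + V (y(V) = V - 3*(-7) = V + 21 = 21 + V)
sqrt(y(143) + (l(2)/(-22))**2) = sqrt((21 + 143) + ((3 + 2**2)/(-22))**2) = sqrt(164 + ((3 + 4)*(-1/22))**2) = sqrt(164 + (7*(-1/22))**2) = sqrt(164 + (-7/22)**2) = sqrt(164 + 49/484) = sqrt(79425/484) = 15*sqrt(353)/22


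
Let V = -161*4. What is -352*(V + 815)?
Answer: -60192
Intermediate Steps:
V = -644
-352*(V + 815) = -352*(-644 + 815) = -352*171 = -60192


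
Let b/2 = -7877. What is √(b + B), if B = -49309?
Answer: I*√65063 ≈ 255.07*I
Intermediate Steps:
b = -15754 (b = 2*(-7877) = -15754)
√(b + B) = √(-15754 - 49309) = √(-65063) = I*√65063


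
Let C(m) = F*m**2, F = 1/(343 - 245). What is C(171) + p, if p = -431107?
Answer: -42219245/98 ≈ -4.3081e+5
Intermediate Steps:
F = 1/98 ≈ 0.010204
C(m) = m**2/98
C(171) + p = (1/98)*171**2 - 431107 = (1/98)*29241 - 431107 = 29241/98 - 431107 = -42219245/98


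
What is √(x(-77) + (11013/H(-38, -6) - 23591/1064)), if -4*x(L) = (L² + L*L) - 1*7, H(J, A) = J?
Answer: I*√926829386/532 ≈ 57.225*I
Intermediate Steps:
x(L) = 7/4 - L²/2 (x(L) = -((L² + L*L) - 1*7)/4 = -((L² + L²) - 7)/4 = -(2*L² - 7)/4 = -(-7 + 2*L²)/4 = 7/4 - L²/2)
√(x(-77) + (11013/H(-38, -6) - 23591/1064)) = √((7/4 - ½*(-77)²) + (11013/(-38) - 23591/1064)) = √((7/4 - ½*5929) + (11013*(-1/38) - 23591*1/1064)) = √((7/4 - 5929/2) + (-11013/38 - 23591/1064)) = √(-11851/4 - 331955/1064) = √(-3484321/1064) = I*√926829386/532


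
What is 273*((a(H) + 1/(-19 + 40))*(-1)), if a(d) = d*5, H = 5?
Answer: -6838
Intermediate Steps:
a(d) = 5*d
273*((a(H) + 1/(-19 + 40))*(-1)) = 273*((5*5 + 1/(-19 + 40))*(-1)) = 273*((25 + 1/21)*(-1)) = 273*((526/21)*(-1)) = 273*(-526/21) = -6838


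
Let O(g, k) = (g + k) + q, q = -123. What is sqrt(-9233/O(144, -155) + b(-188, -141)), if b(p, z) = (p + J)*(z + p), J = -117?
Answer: sqrt(1803032042)/134 ≈ 316.88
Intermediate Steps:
O(g, k) = -123 + g + k (O(g, k) = (g + k) - 123 = -123 + g + k)
b(p, z) = (-117 + p)*(p + z) (b(p, z) = (p - 117)*(z + p) = (-117 + p)*(p + z))
sqrt(-9233/O(144, -155) + b(-188, -141)) = sqrt(-9233/(-123 + 144 - 155) + ((-188)**2 - 117*(-188) - 117*(-141) - 188*(-141))) = sqrt(-9233/(-134) + (35344 + 21996 + 16497 + 26508)) = sqrt(-9233*(-1/134) + 100345) = sqrt(9233/134 + 100345) = sqrt(13455463/134) = sqrt(1803032042)/134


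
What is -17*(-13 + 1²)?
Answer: 204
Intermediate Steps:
-17*(-13 + 1²) = -17*(-13 + 1) = -17*(-12) = 204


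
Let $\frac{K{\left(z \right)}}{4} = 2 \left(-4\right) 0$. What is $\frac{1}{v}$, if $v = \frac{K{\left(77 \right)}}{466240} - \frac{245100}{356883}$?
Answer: $- \frac{118961}{81700} \approx -1.4561$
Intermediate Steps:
$K{\left(z \right)} = 0$ ($K{\left(z \right)} = 4 \cdot 2 \left(-4\right) 0 = 4 \left(\left(-8\right) 0\right) = 4 \cdot 0 = 0$)
$v = - \frac{81700}{118961}$ ($v = \frac{0}{466240} - \frac{245100}{356883} = 0 \cdot \frac{1}{466240} - \frac{81700}{118961} = 0 - \frac{81700}{118961} = - \frac{81700}{118961} \approx -0.68678$)
$\frac{1}{v} = \frac{1}{- \frac{81700}{118961}} = - \frac{118961}{81700}$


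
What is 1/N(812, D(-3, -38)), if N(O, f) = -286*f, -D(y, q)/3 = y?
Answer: -1/2574 ≈ -0.00038850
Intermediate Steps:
D(y, q) = -3*y
1/N(812, D(-3, -38)) = 1/(-(-858)*(-3)) = 1/(-286*9) = 1/(-2574) = -1/2574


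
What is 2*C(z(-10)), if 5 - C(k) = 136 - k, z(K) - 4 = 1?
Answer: -252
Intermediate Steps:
z(K) = 5 (z(K) = 4 + 1 = 5)
C(k) = -131 + k (C(k) = 5 - (136 - k) = 5 + (-136 + k) = -131 + k)
2*C(z(-10)) = 2*(-131 + 5) = 2*(-126) = -252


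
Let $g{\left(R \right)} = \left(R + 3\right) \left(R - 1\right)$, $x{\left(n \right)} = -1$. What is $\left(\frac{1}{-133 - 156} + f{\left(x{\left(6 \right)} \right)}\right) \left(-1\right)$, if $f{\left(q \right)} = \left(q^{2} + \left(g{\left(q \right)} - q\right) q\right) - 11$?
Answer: $\frac{2024}{289} \approx 7.0035$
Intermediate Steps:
$g{\left(R \right)} = \left(-1 + R\right) \left(3 + R\right)$ ($g{\left(R \right)} = \left(3 + R\right) \left(-1 + R\right) = \left(-1 + R\right) \left(3 + R\right)$)
$f{\left(q \right)} = -11 + q^{2} + q \left(-3 + q + q^{2}\right)$ ($f{\left(q \right)} = \left(q^{2} + \left(\left(-3 + q^{2} + 2 q\right) - q\right) q\right) - 11 = \left(q^{2} + \left(-3 + q + q^{2}\right) q\right) - 11 = \left(q^{2} + q \left(-3 + q + q^{2}\right)\right) - 11 = -11 + q^{2} + q \left(-3 + q + q^{2}\right)$)
$\left(\frac{1}{-133 - 156} + f{\left(x{\left(6 \right)} \right)}\right) \left(-1\right) = \left(\frac{1}{-133 - 156} - \left(9 - 2\right)\right) \left(-1\right) = \left(\frac{1}{-289} - 7\right) \left(-1\right) = \left(- \frac{1}{289} - 7\right) \left(-1\right) = \left(- \frac{2024}{289}\right) \left(-1\right) = \frac{2024}{289}$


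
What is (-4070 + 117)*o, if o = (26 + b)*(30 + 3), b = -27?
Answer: 130449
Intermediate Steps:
o = -33 (o = (26 - 27)*(30 + 3) = -1*33 = -33)
(-4070 + 117)*o = (-4070 + 117)*(-33) = -3953*(-33) = 130449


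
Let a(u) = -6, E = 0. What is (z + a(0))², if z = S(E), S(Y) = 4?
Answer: 4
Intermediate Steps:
z = 4
(z + a(0))² = (4 - 6)² = (-2)² = 4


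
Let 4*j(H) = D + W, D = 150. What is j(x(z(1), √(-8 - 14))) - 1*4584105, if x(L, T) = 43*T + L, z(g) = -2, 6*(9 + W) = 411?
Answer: -36672421/8 ≈ -4.5841e+6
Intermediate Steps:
W = 119/2 (W = -9 + (⅙)*411 = -9 + 137/2 = 119/2 ≈ 59.500)
x(L, T) = L + 43*T
j(H) = 419/8 (j(H) = (150 + 119/2)/4 = (¼)*(419/2) = 419/8)
j(x(z(1), √(-8 - 14))) - 1*4584105 = 419/8 - 1*4584105 = 419/8 - 4584105 = -36672421/8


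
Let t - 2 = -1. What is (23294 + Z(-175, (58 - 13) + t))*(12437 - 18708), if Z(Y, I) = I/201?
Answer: -29361699940/201 ≈ -1.4608e+8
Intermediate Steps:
t = 1 (t = 2 - 1 = 1)
Z(Y, I) = I/201 (Z(Y, I) = I*(1/201) = I/201)
(23294 + Z(-175, (58 - 13) + t))*(12437 - 18708) = (23294 + ((58 - 13) + 1)/201)*(12437 - 18708) = (23294 + (45 + 1)/201)*(-6271) = (23294 + (1/201)*46)*(-6271) = (23294 + 46/201)*(-6271) = (4682140/201)*(-6271) = -29361699940/201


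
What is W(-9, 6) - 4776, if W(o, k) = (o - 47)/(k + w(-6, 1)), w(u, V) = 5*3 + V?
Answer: -52564/11 ≈ -4778.5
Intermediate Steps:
w(u, V) = 15 + V
W(o, k) = (-47 + o)/(16 + k) (W(o, k) = (o - 47)/(k + (15 + 1)) = (-47 + o)/(k + 16) = (-47 + o)/(16 + k))
W(-9, 6) - 4776 = (-47 - 9)/(16 + 6) - 4776 = -56/22 - 4776 = (1/22)*(-56) - 4776 = -28/11 - 4776 = -52564/11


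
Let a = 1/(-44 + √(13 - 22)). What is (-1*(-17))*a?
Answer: -748/1945 - 51*I/1945 ≈ -0.38458 - 0.026221*I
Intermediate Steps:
a = (-44 - 3*I)/1945 (a = 1/(-44 + √(-9)) = 1/(-44 + 3*I) = (-44 - 3*I)/1945 ≈ -0.022622 - 0.0015424*I)
(-1*(-17))*a = (-1*(-17))*(-44/1945 - 3*I/1945) = 17*(-44/1945 - 3*I/1945) = -748/1945 - 51*I/1945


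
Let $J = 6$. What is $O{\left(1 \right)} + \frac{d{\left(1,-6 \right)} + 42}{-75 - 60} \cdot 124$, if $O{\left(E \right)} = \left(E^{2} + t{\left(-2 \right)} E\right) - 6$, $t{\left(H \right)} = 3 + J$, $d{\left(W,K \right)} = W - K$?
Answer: $- \frac{5536}{135} \approx -41.007$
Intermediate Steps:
$t{\left(H \right)} = 9$ ($t{\left(H \right)} = 3 + 6 = 9$)
$O{\left(E \right)} = -6 + E^{2} + 9 E$ ($O{\left(E \right)} = \left(E^{2} + 9 E\right) - 6 = -6 + E^{2} + 9 E$)
$O{\left(1 \right)} + \frac{d{\left(1,-6 \right)} + 42}{-75 - 60} \cdot 124 = \left(-6 + 1^{2} + 9 \cdot 1\right) + \frac{\left(1 - -6\right) + 42}{-75 - 60} \cdot 124 = \left(-6 + 1 + 9\right) + \frac{\left(1 + 6\right) + 42}{-135} \cdot 124 = 4 + \left(7 + 42\right) \left(- \frac{1}{135}\right) 124 = 4 + 49 \left(- \frac{1}{135}\right) 124 = 4 - \frac{6076}{135} = - \frac{5536}{135}$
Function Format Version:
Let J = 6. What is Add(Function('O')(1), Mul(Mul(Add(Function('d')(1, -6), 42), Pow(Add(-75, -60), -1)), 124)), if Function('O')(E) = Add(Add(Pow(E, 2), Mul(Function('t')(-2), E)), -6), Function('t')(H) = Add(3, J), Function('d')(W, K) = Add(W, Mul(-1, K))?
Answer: Rational(-5536, 135) ≈ -41.007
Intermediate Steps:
Function('t')(H) = 9 (Function('t')(H) = Add(3, 6) = 9)
Function('O')(E) = Add(-6, Pow(E, 2), Mul(9, E)) (Function('O')(E) = Add(Add(Pow(E, 2), Mul(9, E)), -6) = Add(-6, Pow(E, 2), Mul(9, E)))
Add(Function('O')(1), Mul(Mul(Add(Function('d')(1, -6), 42), Pow(Add(-75, -60), -1)), 124)) = Add(Add(-6, Pow(1, 2), Mul(9, 1)), Mul(Mul(Add(Add(1, Mul(-1, -6)), 42), Pow(Add(-75, -60), -1)), 124)) = Add(Add(-6, 1, 9), Mul(Mul(Add(Add(1, 6), 42), Pow(-135, -1)), 124)) = Add(4, Mul(Mul(Add(7, 42), Rational(-1, 135)), 124)) = Add(4, Mul(Mul(49, Rational(-1, 135)), 124)) = Add(4, Mul(Rational(-49, 135), 124)) = Add(4, Rational(-6076, 135)) = Rational(-5536, 135)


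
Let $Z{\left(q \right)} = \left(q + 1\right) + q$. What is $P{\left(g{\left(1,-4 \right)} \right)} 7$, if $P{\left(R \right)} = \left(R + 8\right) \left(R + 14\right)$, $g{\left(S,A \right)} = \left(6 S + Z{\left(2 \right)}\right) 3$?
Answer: $13489$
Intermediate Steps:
$Z{\left(q \right)} = 1 + 2 q$ ($Z{\left(q \right)} = \left(1 + q\right) + q = 1 + 2 q$)
$g{\left(S,A \right)} = 15 + 18 S$ ($g{\left(S,A \right)} = \left(6 S + \left(1 + 2 \cdot 2\right)\right) 3 = \left(6 S + \left(1 + 4\right)\right) 3 = \left(6 S + 5\right) 3 = \left(5 + 6 S\right) 3 = 15 + 18 S$)
$P{\left(R \right)} = \left(8 + R\right) \left(14 + R\right)$
$P{\left(g{\left(1,-4 \right)} \right)} 7 = \left(112 + \left(15 + 18 \cdot 1\right)^{2} + 22 \left(15 + 18 \cdot 1\right)\right) 7 = \left(112 + \left(15 + 18\right)^{2} + 22 \left(15 + 18\right)\right) 7 = \left(112 + 33^{2} + 22 \cdot 33\right) 7 = \left(112 + 1089 + 726\right) 7 = 1927 \cdot 7 = 13489$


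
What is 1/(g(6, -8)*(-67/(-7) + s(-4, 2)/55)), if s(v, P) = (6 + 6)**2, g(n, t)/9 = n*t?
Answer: -385/2027376 ≈ -0.00018990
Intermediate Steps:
g(n, t) = 9*n*t (g(n, t) = 9*(n*t) = 9*n*t)
s(v, P) = 144 (s(v, P) = 12**2 = 144)
1/(g(6, -8)*(-67/(-7) + s(-4, 2)/55)) = 1/((9*6*(-8))*(-67/(-7) + 144/55)) = 1/(-432*(-67*(-1/7) + 144*(1/55))) = 1/(-432*(67/7 + 144/55)) = 1/(-432*4693/385) = 1/(-2027376/385) = -385/2027376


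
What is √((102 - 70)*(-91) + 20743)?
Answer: √17831 ≈ 133.53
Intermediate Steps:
√((102 - 70)*(-91) + 20743) = √(32*(-91) + 20743) = √(-2912 + 20743) = √17831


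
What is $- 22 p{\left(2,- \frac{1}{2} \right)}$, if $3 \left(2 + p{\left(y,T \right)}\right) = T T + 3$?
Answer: $\frac{121}{6} \approx 20.167$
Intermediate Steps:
$p{\left(y,T \right)} = -1 + \frac{T^{2}}{3}$ ($p{\left(y,T \right)} = -2 + \frac{T T + 3}{3} = -2 + \frac{T^{2} + 3}{3} = -2 + \frac{3 + T^{2}}{3} = -2 + \left(1 + \frac{T^{2}}{3}\right) = -1 + \frac{T^{2}}{3}$)
$- 22 p{\left(2,- \frac{1}{2} \right)} = - 22 \left(-1 + \frac{\left(- \frac{1}{2}\right)^{2}}{3}\right) = - 22 \left(-1 + \frac{1}{3} \cdot \frac{1}{4}\right) = - 22 \left(-1 + \frac{1}{12}\right) = \left(-22\right) \left(- \frac{11}{12}\right) = \frac{121}{6}$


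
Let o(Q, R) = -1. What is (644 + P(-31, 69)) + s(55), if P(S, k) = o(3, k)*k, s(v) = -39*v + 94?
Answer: -1476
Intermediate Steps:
s(v) = 94 - 39*v
P(S, k) = -k
(644 + P(-31, 69)) + s(55) = (644 - 1*69) + (94 - 39*55) = (644 - 69) + (94 - 2145) = 575 - 2051 = -1476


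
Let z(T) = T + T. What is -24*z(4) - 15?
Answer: -207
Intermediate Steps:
z(T) = 2*T
-24*z(4) - 15 = -48*4 - 15 = -24*8 - 15 = -192 - 15 = -207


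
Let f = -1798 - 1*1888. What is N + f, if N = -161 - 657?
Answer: -4504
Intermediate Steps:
f = -3686 (f = -1798 - 1888 = -3686)
N = -818
N + f = -818 - 3686 = -4504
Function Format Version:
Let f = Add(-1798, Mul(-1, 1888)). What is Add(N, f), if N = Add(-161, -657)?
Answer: -4504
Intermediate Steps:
f = -3686 (f = Add(-1798, -1888) = -3686)
N = -818
Add(N, f) = Add(-818, -3686) = -4504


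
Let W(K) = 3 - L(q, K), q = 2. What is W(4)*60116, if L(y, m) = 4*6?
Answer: -1262436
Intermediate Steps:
L(y, m) = 24
W(K) = -21 (W(K) = 3 - 1*24 = 3 - 24 = -21)
W(4)*60116 = -21*60116 = -1262436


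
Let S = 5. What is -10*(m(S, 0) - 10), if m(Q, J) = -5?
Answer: 150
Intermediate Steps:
-10*(m(S, 0) - 10) = -10*(-5 - 10) = -10*(-15) = 150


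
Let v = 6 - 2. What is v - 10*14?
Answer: -136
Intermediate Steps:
v = 4
v - 10*14 = 4 - 10*14 = 4 - 140 = -136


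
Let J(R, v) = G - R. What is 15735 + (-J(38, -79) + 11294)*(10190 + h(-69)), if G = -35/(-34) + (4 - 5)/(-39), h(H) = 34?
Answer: 25605792867/221 ≈ 1.1586e+8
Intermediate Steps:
G = 1399/1326 (G = -35*(-1/34) - 1*(-1/39) = 35/34 + 1/39 = 1399/1326 ≈ 1.0551)
J(R, v) = 1399/1326 - R
15735 + (-J(38, -79) + 11294)*(10190 + h(-69)) = 15735 + (-(1399/1326 - 1*38) + 11294)*(10190 + 34) = 15735 + (-(1399/1326 - 38) + 11294)*10224 = 15735 + (-1*(-48989/1326) + 11294)*10224 = 15735 + (48989/1326 + 11294)*10224 = 15735 + (15024833/1326)*10224 = 15735 + 25602315432/221 = 25605792867/221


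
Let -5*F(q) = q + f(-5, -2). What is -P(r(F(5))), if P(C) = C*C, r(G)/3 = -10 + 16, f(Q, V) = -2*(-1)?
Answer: -324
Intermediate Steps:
f(Q, V) = 2
F(q) = -2/5 - q/5 (F(q) = -(q + 2)/5 = -(2 + q)/5 = -2/5 - q/5)
r(G) = 18 (r(G) = 3*(-10 + 16) = 3*6 = 18)
P(C) = C**2
-P(r(F(5))) = -1*18**2 = -1*324 = -324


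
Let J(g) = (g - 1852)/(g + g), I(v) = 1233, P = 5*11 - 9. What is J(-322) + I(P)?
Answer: 398113/322 ≈ 1236.4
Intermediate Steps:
P = 46 (P = 55 - 9 = 46)
J(g) = (-1852 + g)/(2*g) (J(g) = (-1852 + g)/((2*g)) = (-1852 + g)*(1/(2*g)) = (-1852 + g)/(2*g))
J(-322) + I(P) = (1/2)*(-1852 - 322)/(-322) + 1233 = (1/2)*(-1/322)*(-2174) + 1233 = 1087/322 + 1233 = 398113/322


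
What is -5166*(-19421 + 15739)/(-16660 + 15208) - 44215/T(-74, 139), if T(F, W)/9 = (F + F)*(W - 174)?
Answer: -399474371/30492 ≈ -13101.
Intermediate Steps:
T(F, W) = 18*F*(-174 + W) (T(F, W) = 9*((F + F)*(W - 174)) = 9*((2*F)*(-174 + W)) = 9*(2*F*(-174 + W)) = 18*F*(-174 + W))
-5166*(-19421 + 15739)/(-16660 + 15208) - 44215/T(-74, 139) = -5166*(-19421 + 15739)/(-16660 + 15208) - 44215*(-1/(1332*(-174 + 139))) = -5166/((-1452/(-3682))) - 44215/(18*(-74)*(-35)) = -5166/((-1452*(-1/3682))) - 44215/46620 = -5166/726/1841 - 44215*1/46620 = -5166*1841/726 - 239/252 = -1585101/121 - 239/252 = -399474371/30492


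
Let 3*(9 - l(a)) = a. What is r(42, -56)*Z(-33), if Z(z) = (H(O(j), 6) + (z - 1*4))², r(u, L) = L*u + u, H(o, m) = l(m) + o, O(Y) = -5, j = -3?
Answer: -2829750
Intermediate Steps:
l(a) = 9 - a/3
H(o, m) = 9 + o - m/3 (H(o, m) = (9 - m/3) + o = 9 + o - m/3)
r(u, L) = u + L*u
Z(z) = (-2 + z)² (Z(z) = ((9 - 5 - ⅓*6) + (z - 1*4))² = ((9 - 5 - 2) + (z - 4))² = (2 + (-4 + z))² = (-2 + z)²)
r(42, -56)*Z(-33) = (42*(1 - 56))*(-2 - 33)² = (42*(-55))*(-35)² = -2310*1225 = -2829750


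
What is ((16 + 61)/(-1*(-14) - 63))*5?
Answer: -55/7 ≈ -7.8571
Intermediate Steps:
((16 + 61)/(-1*(-14) - 63))*5 = (77/(14 - 63))*5 = (77/(-49))*5 = (77*(-1/49))*5 = -11/7*5 = -55/7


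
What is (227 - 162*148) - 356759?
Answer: -380508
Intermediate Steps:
(227 - 162*148) - 356759 = (227 - 23976) - 356759 = -23749 - 356759 = -380508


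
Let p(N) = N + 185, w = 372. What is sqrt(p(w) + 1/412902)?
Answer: sqrt(10551316747370)/137634 ≈ 23.601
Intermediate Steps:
p(N) = 185 + N
sqrt(p(w) + 1/412902) = sqrt((185 + 372) + 1/412902) = sqrt(557 + 1/412902) = sqrt(229986415/412902) = sqrt(10551316747370)/137634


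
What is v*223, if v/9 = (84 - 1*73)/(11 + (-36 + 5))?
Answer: -22077/20 ≈ -1103.8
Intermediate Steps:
v = -99/20 (v = 9*((84 - 1*73)/(11 + (-36 + 5))) = 9*((84 - 73)/(11 - 31)) = 9*(11/(-20)) = 9*(11*(-1/20)) = 9*(-11/20) = -99/20 ≈ -4.9500)
v*223 = -99/20*223 = -22077/20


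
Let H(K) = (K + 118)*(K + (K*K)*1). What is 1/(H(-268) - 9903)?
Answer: -1/10743303 ≈ -9.3081e-8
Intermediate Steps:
H(K) = (118 + K)*(K + K²) (H(K) = (118 + K)*(K + K²*1) = (118 + K)*(K + K²))
1/(H(-268) - 9903) = 1/(-268*(118 + (-268)² + 119*(-268)) - 9903) = 1/(-268*(118 + 71824 - 31892) - 9903) = 1/(-268*40050 - 9903) = 1/(-10733400 - 9903) = 1/(-10743303) = -1/10743303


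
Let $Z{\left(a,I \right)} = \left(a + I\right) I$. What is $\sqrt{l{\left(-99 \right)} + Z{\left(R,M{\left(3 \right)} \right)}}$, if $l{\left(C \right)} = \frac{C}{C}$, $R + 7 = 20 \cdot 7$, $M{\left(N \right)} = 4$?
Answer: $3 \sqrt{61} \approx 23.431$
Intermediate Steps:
$R = 133$ ($R = -7 + 20 \cdot 7 = -7 + 140 = 133$)
$Z{\left(a,I \right)} = I \left(I + a\right)$ ($Z{\left(a,I \right)} = \left(I + a\right) I = I \left(I + a\right)$)
$l{\left(C \right)} = 1$
$\sqrt{l{\left(-99 \right)} + Z{\left(R,M{\left(3 \right)} \right)}} = \sqrt{1 + 4 \left(4 + 133\right)} = \sqrt{1 + 4 \cdot 137} = \sqrt{1 + 548} = \sqrt{549} = 3 \sqrt{61}$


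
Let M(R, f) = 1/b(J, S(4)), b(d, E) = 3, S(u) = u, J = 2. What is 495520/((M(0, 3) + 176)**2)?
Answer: 4459680/279841 ≈ 15.936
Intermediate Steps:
M(R, f) = 1/3
495520/((M(0, 3) + 176)**2) = 495520/((1/3 + 176)**2) = 495520/((529/3)**2) = 495520/(279841/9) = 495520*(9/279841) = 4459680/279841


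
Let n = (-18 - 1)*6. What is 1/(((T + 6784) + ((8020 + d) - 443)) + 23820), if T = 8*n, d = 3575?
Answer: 1/40844 ≈ 2.4483e-5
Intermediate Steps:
n = -114 (n = -19*6 = -114)
T = -912 (T = 8*(-114) = -912)
1/(((T + 6784) + ((8020 + d) - 443)) + 23820) = 1/(((-912 + 6784) + ((8020 + 3575) - 443)) + 23820) = 1/((5872 + (11595 - 443)) + 23820) = 1/((5872 + 11152) + 23820) = 1/(17024 + 23820) = 1/40844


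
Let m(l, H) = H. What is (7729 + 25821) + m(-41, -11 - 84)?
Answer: 33455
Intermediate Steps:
(7729 + 25821) + m(-41, -11 - 84) = (7729 + 25821) + (-11 - 84) = 33550 - 95 = 33455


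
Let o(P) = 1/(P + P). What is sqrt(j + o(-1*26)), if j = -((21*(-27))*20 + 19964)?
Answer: I*sqrt(5829837)/26 ≈ 92.866*I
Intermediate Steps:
o(P) = 1/(2*P)
j = -8624 (j = -(-567*20 + 19964) = -(-11340 + 19964) = -1*8624 = -8624)
sqrt(j + o(-1*26)) = sqrt(-8624 + 1/(2*((-1*26)))) = sqrt(-8624 + (1/2)/(-26)) = sqrt(-8624 + (1/2)*(-1/26)) = sqrt(-8624 - 1/52) = sqrt(-448449/52) = I*sqrt(5829837)/26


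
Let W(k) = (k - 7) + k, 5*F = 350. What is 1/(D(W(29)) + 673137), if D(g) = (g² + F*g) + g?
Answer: 1/679359 ≈ 1.4720e-6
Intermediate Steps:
F = 70 (F = (⅕)*350 = 70)
W(k) = -7 + 2*k (W(k) = (-7 + k) + k = -7 + 2*k)
D(g) = g² + 71*g (D(g) = (g² + 70*g) + g = g² + 71*g)
1/(D(W(29)) + 673137) = 1/((-7 + 2*29)*(71 + (-7 + 2*29)) + 673137) = 1/((-7 + 58)*(71 + (-7 + 58)) + 673137) = 1/(51*(71 + 51) + 673137) = 1/(51*122 + 673137) = 1/(6222 + 673137) = 1/679359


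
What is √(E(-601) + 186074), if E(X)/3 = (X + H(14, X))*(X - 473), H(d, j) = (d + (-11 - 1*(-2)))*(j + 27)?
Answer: 2*√2842409 ≈ 3371.9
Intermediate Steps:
H(d, j) = (-9 + d)*(27 + j) (H(d, j) = (d + (-11 + 2))*(27 + j) = (d - 9)*(27 + j) = (-9 + d)*(27 + j))
E(X) = 3*(-473 + X)*(135 + 6*X) (E(X) = 3*((X + (-243 - 9*X + 27*14 + 14*X))*(X - 473)) = 3*((X + (-243 - 9*X + 378 + 14*X))*(-473 + X)) = 3*((X + (135 + 5*X))*(-473 + X)) = 3*((135 + 6*X)*(-473 + X)) = 3*((-473 + X)*(135 + 6*X)) = 3*(-473 + X)*(135 + 6*X))
√(E(-601) + 186074) = √((-191565 - 8109*(-601) + 18*(-601)²) + 186074) = √((-191565 + 4873509 + 18*361201) + 186074) = √((-191565 + 4873509 + 6501618) + 186074) = √(11183562 + 186074) = √11369636 = 2*√2842409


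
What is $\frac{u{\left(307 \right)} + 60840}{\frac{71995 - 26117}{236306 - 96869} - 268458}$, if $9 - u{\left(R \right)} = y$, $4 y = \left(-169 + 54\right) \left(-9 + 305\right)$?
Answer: $- \frac{9671210883}{37432932268} \approx -0.25836$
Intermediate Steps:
$y = -8510$ ($y = \frac{\left(-169 + 54\right) \left(-9 + 305\right)}{4} = \frac{\left(-115\right) 296}{4} = \frac{1}{4} \left(-34040\right) = -8510$)
$u{\left(R \right)} = 8519$ ($u{\left(R \right)} = 9 - -8510 = 9 + 8510 = 8519$)
$\frac{u{\left(307 \right)} + 60840}{\frac{71995 - 26117}{236306 - 96869} - 268458} = \frac{8519 + 60840}{\frac{71995 - 26117}{236306 - 96869} - 268458} = \frac{69359}{\frac{45878}{139437} - 268458} = \frac{69359}{- \frac{37432932268}{139437}} = 69359 \left(- \frac{139437}{37432932268}\right) = - \frac{9671210883}{37432932268}$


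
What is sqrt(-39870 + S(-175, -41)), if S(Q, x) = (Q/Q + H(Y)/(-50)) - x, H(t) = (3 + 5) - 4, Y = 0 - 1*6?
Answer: I*sqrt(995702)/5 ≈ 199.57*I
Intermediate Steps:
Y = -6 (Y = 0 - 6 = -6)
H(t) = 4 (H(t) = 8 - 4 = 4)
S(Q, x) = 23/25 - x (S(Q, x) = (Q/Q + 4/(-50)) - x = (1 + 4*(-1/50)) - x = (1 - 2/25) - x = 23/25 - x)
sqrt(-39870 + S(-175, -41)) = sqrt(-39870 + (23/25 - 1*(-41))) = sqrt(-39870 + (23/25 + 41)) = sqrt(-39870 + 1048/25) = sqrt(-995702/25) = I*sqrt(995702)/5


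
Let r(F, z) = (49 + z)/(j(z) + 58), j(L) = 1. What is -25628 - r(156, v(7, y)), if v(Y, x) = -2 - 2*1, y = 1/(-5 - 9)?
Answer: -1512097/59 ≈ -25629.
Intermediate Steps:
y = -1/14 (y = 1/(-14) = -1/14 ≈ -0.071429)
v(Y, x) = -4 (v(Y, x) = -2 - 2 = -4)
r(F, z) = 49/59 + z/59 (r(F, z) = (49 + z)/(1 + 58) = (49 + z)/59 = (49 + z)*(1/59) = 49/59 + z/59)
-25628 - r(156, v(7, y)) = -25628 - (49/59 + (1/59)*(-4)) = -25628 - (49/59 - 4/59) = -25628 - 1*45/59 = -25628 - 45/59 = -1512097/59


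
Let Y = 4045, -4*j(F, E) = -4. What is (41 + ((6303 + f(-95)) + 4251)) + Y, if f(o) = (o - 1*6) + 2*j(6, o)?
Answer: 14541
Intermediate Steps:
j(F, E) = 1 (j(F, E) = -1/4*(-4) = 1)
f(o) = -4 + o (f(o) = (o - 1*6) + 2*1 = (o - 6) + 2 = (-6 + o) + 2 = -4 + o)
(41 + ((6303 + f(-95)) + 4251)) + Y = (41 + ((6303 + (-4 - 95)) + 4251)) + 4045 = (41 + ((6303 - 99) + 4251)) + 4045 = (41 + (6204 + 4251)) + 4045 = (41 + 10455) + 4045 = 10496 + 4045 = 14541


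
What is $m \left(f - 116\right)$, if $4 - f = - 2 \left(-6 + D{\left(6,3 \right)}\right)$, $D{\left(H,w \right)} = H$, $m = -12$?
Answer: $1344$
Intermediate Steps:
$f = 4$ ($f = 4 - - 2 \left(-6 + 6\right) = 4 - \left(-2\right) 0 = 4 - 0 = 4 + 0 = 4$)
$m \left(f - 116\right) = - 12 \left(4 - 116\right) = \left(-12\right) \left(-112\right) = 1344$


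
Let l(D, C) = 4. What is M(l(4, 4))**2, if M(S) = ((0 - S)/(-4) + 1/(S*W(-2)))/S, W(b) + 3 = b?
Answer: 361/6400 ≈ 0.056406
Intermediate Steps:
W(b) = -3 + b
M(S) = (-1/(5*S) + S/4)/S (M(S) = ((0 - S)/(-4) + 1/(S*(-3 - 2)))/S = (-S*(-1/4) + 1/(S*(-5)))/S = (S/4 - 1/5/S)/S = (S/4 - 1/(5*S))/S = (-1/(5*S) + S/4)/S)
M(l(4, 4))**2 = (1/4 - 1/5/4**2)**2 = (1/4 - 1/5*1/16)**2 = (1/4 - 1/80)**2 = (19/80)**2 = 361/6400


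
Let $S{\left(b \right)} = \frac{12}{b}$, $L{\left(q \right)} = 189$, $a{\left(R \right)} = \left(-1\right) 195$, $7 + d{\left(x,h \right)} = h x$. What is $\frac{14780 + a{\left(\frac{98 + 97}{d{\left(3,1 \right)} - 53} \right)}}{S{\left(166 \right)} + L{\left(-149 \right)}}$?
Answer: $\frac{1210555}{15693} \approx 77.14$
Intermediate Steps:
$d{\left(x,h \right)} = -7 + h x$
$a{\left(R \right)} = -195$
$\frac{14780 + a{\left(\frac{98 + 97}{d{\left(3,1 \right)} - 53} \right)}}{S{\left(166 \right)} + L{\left(-149 \right)}} = \frac{14780 - 195}{\frac{12}{166} + 189} = \frac{14585}{12 \cdot \frac{1}{166} + 189} = \frac{14585}{\frac{6}{83} + 189} = \frac{14585}{\frac{15693}{83}} = 14585 \cdot \frac{83}{15693} = \frac{1210555}{15693}$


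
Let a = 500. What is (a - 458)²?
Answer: 1764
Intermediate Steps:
(a - 458)² = (500 - 458)² = 42² = 1764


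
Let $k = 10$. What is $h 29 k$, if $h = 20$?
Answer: $5800$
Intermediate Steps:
$h 29 k = 20 \cdot 29 \cdot 10 = 580 \cdot 10 = 5800$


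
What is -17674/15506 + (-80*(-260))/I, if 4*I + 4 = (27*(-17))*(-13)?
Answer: 592354569/46231139 ≈ 12.813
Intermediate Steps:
I = 5963/4 (I = -1 + ((27*(-17))*(-13))/4 = -1 + (-459*(-13))/4 = -1 + (1/4)*5967 = -1 + 5967/4 = 5963/4 ≈ 1490.8)
-17674/15506 + (-80*(-260))/I = -17674/15506 + (-80*(-260))/(5963/4) = -17674*1/15506 + 20800*(4/5963) = -8837/7753 + 83200/5963 = 592354569/46231139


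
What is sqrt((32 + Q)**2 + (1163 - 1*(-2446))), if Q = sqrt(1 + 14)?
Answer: 2*sqrt(1162 + 16*sqrt(15)) ≈ 69.970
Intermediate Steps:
Q = sqrt(15) ≈ 3.8730
sqrt((32 + Q)**2 + (1163 - 1*(-2446))) = sqrt((32 + sqrt(15))**2 + (1163 - 1*(-2446))) = sqrt((32 + sqrt(15))**2 + (1163 + 2446)) = sqrt((32 + sqrt(15))**2 + 3609) = sqrt(3609 + (32 + sqrt(15))**2)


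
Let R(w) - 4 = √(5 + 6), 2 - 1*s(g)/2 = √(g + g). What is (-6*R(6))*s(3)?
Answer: 12*(-4 - √11)*(2 - √6) ≈ 39.465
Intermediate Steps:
s(g) = 4 - 2*√2*√g (s(g) = 4 - 2*√(g + g) = 4 - 2*√2*√g)
R(w) = 4 + √11 (R(w) = 4 + √(5 + 6) = 4 + √11)
(-6*R(6))*s(3) = (-6*(4 + √11))*(4 - 2*√2*√3) = (-24 - 6*√11)*(4 - 2*√6)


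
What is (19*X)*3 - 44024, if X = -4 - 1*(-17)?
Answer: -43283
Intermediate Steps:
X = 13 (X = -4 + 17 = 13)
(19*X)*3 - 44024 = (19*13)*3 - 44024 = 247*3 - 44024 = 741 - 44024 = -43283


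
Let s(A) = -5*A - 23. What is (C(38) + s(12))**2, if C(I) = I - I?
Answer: 6889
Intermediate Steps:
C(I) = 0
s(A) = -23 - 5*A
(C(38) + s(12))**2 = (0 + (-23 - 5*12))**2 = (0 + (-23 - 60))**2 = (0 - 83)**2 = (-83)**2 = 6889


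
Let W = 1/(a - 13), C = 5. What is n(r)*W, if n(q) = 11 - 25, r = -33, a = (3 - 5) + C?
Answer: 7/5 ≈ 1.4000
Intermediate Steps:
a = 3 (a = (3 - 5) + 5 = -2 + 5 = 3)
n(q) = -14
W = -⅒ (W = 1/(3 - 13) = 1/(-10) = -⅒ ≈ -0.10000)
n(r)*W = -14*(-⅒) = 7/5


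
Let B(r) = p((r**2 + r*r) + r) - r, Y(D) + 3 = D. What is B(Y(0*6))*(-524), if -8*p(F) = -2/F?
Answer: -23711/15 ≈ -1580.7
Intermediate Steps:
Y(D) = -3 + D
p(F) = 1/(4*F) (p(F) = -(-1)/(4*F) = 1/(4*F))
B(r) = -r + 1/(4*(r + 2*r**2)) (B(r) = 1/(4*((r**2 + r*r) + r)) - r = 1/(4*((r**2 + r**2) + r)) - r = 1/(4*(2*r**2 + r)) - r = 1/(4*(r + 2*r**2)) - r = -r + 1/(4*(r + 2*r**2)))
B(Y(0*6))*(-524) = ((1/4 - (-3 + 0*6)**2 - 2*(-3 + 0*6)**3)/((-3 + 0*6)*(1 + 2*(-3 + 0*6))))*(-524) = ((1/4 - (-3 + 0)**2 - 2*(-3 + 0)**3)/((-3 + 0)*(1 + 2*(-3 + 0))))*(-524) = ((1/4 - 1*(-3)**2 - 2*(-3)**3)/((-3)*(1 + 2*(-3))))*(-524) = -(1/4 - 1*9 - 2*(-27))/(3*(1 - 6))*(-524) = -1/3*(1/4 - 9 + 54)/(-5)*(-524) = -1/3*(-1/5)*181/4*(-524) = (181/60)*(-524) = -23711/15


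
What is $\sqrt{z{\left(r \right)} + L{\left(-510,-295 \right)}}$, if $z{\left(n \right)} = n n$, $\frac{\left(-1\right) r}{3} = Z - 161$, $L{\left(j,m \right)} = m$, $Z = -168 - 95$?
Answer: $\sqrt{1617689} \approx 1271.9$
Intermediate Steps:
$Z = -263$
$r = 1272$ ($r = - 3 \left(-263 - 161\right) = \left(-3\right) \left(-424\right) = 1272$)
$z{\left(n \right)} = n^{2}$
$\sqrt{z{\left(r \right)} + L{\left(-510,-295 \right)}} = \sqrt{1272^{2} - 295} = \sqrt{1617984 - 295} = \sqrt{1617689}$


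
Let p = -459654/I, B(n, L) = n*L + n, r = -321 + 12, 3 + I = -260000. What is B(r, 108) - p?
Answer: -8757620697/260003 ≈ -33683.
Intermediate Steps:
I = -260003 (I = -3 - 260000 = -260003)
r = -309
B(n, L) = n + L*n (B(n, L) = L*n + n = n + L*n)
p = 459654/260003 (p = -459654/(-260003) = -459654*(-1/260003) = 459654/260003 ≈ 1.7679)
B(r, 108) - p = -309*(1 + 108) - 1*459654/260003 = -309*109 - 459654/260003 = -33681 - 459654/260003 = -8757620697/260003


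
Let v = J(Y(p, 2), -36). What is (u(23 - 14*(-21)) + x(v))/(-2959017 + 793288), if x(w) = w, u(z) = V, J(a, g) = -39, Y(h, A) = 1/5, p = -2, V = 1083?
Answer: -1044/2165729 ≈ -0.00048205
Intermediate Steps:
Y(h, A) = ⅕
v = -39
u(z) = 1083
(u(23 - 14*(-21)) + x(v))/(-2959017 + 793288) = (1083 - 39)/(-2959017 + 793288) = 1044/(-2165729) = 1044*(-1/2165729) = -1044/2165729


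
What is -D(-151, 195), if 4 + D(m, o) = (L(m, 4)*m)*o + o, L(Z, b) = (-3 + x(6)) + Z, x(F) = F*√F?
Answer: -4534721 + 176670*√6 ≈ -4.1020e+6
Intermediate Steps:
x(F) = F^(3/2)
L(Z, b) = -3 + Z + 6*√6 (L(Z, b) = (-3 + 6^(3/2)) + Z = (-3 + 6*√6) + Z = -3 + Z + 6*√6)
D(m, o) = -4 + o + m*o*(-3 + m + 6*√6) (D(m, o) = -4 + (((-3 + m + 6*√6)*m)*o + o) = -4 + ((m*(-3 + m + 6*√6))*o + o) = -4 + (m*o*(-3 + m + 6*√6) + o) = -4 + (o + m*o*(-3 + m + 6*√6)) = -4 + o + m*o*(-3 + m + 6*√6))
-D(-151, 195) = -(-4 + 195 - 151*195*(-3 - 151 + 6*√6)) = -(-4 + 195 - 151*195*(-154 + 6*√6)) = -(-4 + 195 + (4534530 - 176670*√6)) = -(4534721 - 176670*√6) = -4534721 + 176670*√6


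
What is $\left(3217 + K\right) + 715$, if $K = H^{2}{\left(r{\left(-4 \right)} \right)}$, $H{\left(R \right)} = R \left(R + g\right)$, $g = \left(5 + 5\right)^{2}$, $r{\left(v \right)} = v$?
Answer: $151388$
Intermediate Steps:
$g = 100$ ($g = 10^{2} = 100$)
$H{\left(R \right)} = R \left(100 + R\right)$ ($H{\left(R \right)} = R \left(R + 100\right) = R \left(100 + R\right)$)
$K = 147456$ ($K = \left(- 4 \left(100 - 4\right)\right)^{2} = \left(\left(-4\right) 96\right)^{2} = \left(-384\right)^{2} = 147456$)
$\left(3217 + K\right) + 715 = \left(3217 + 147456\right) + 715 = 150673 + 715 = 151388$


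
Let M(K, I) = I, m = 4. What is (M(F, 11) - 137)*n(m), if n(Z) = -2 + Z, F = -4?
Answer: -252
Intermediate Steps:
(M(F, 11) - 137)*n(m) = (11 - 137)*(-2 + 4) = -126*2 = -252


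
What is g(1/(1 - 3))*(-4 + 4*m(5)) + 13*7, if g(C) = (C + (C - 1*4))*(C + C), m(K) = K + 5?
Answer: 271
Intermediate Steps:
m(K) = 5 + K
g(C) = 2*C*(-4 + 2*C) (g(C) = (C + (C - 4))*(2*C) = (C + (-4 + C))*(2*C) = (-4 + 2*C)*(2*C) = 2*C*(-4 + 2*C))
g(1/(1 - 3))*(-4 + 4*m(5)) + 13*7 = (4*(-2 + 1/(1 - 3))/(1 - 3))*(-4 + 4*(5 + 5)) + 13*7 = (4*(-2 + 1/(-2))/(-2))*(-4 + 4*10) + 91 = (4*(-1/2)*(-2 - 1/2))*(-4 + 40) + 91 = (4*(-1/2)*(-5/2))*36 + 91 = 5*36 + 91 = 180 + 91 = 271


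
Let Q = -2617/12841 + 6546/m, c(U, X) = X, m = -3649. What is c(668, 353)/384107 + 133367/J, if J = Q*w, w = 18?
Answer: -2400342450119206495/647189236876194 ≈ -3708.9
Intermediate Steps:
Q = -93606619/46856809 (Q = -2617/12841 + 6546/(-3649) = -2617*1/12841 + 6546*(-1/3649) = -2617/12841 - 6546/3649 = -93606619/46856809 ≈ -1.9977)
J = -1684919142/46856809 (J = -93606619/46856809*18 = -1684919142/46856809 ≈ -35.959)
c(668, 353)/384107 + 133367/J = 353/384107 + 133367/(-1684919142/46856809) = 353*(1/384107) + 133367*(-46856809/1684919142) = 353/384107 - 6249152045903/1684919142 = -2400342450119206495/647189236876194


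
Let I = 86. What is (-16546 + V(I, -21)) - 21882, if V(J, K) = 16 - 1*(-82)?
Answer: -38330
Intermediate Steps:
V(J, K) = 98 (V(J, K) = 16 + 82 = 98)
(-16546 + V(I, -21)) - 21882 = (-16546 + 98) - 21882 = -16448 - 21882 = -38330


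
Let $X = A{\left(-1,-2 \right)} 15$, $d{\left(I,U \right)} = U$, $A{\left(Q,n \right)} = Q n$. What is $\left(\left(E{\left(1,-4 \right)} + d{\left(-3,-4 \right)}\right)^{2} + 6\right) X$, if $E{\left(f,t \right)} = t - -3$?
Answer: $930$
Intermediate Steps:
$E{\left(f,t \right)} = 3 + t$ ($E{\left(f,t \right)} = t + 3 = 3 + t$)
$X = 30$ ($X = \left(-1\right) \left(-2\right) 15 = 2 \cdot 15 = 30$)
$\left(\left(E{\left(1,-4 \right)} + d{\left(-3,-4 \right)}\right)^{2} + 6\right) X = \left(\left(\left(3 - 4\right) - 4\right)^{2} + 6\right) 30 = \left(\left(-1 - 4\right)^{2} + 6\right) 30 = \left(\left(-5\right)^{2} + 6\right) 30 = \left(25 + 6\right) 30 = 31 \cdot 30 = 930$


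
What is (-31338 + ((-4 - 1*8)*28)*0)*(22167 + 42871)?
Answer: -2038160844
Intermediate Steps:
(-31338 + ((-4 - 1*8)*28)*0)*(22167 + 42871) = (-31338 + ((-4 - 8)*28)*0)*65038 = (-31338 - 12*28*0)*65038 = (-31338 - 336*0)*65038 = (-31338 + 0)*65038 = -31338*65038 = -2038160844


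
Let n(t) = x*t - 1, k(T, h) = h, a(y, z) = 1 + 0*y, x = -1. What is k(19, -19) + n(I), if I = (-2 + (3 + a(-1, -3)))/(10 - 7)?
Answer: -62/3 ≈ -20.667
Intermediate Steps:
a(y, z) = 1 (a(y, z) = 1 + 0 = 1)
I = ⅔ (I = (-2 + (3 + 1))/(10 - 7) = (-2 + 4)/3 = 2*(⅓) = ⅔ ≈ 0.66667)
n(t) = -1 - t (n(t) = -t - 1 = -1 - t)
k(19, -19) + n(I) = -19 + (-1 - 1*⅔) = -19 + (-1 - ⅔) = -19 - 5/3 = -62/3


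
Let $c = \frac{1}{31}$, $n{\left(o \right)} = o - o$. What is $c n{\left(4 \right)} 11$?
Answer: $0$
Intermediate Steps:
$n{\left(o \right)} = 0$
$c = \frac{1}{31} \approx 0.032258$
$c n{\left(4 \right)} 11 = \frac{1}{31} \cdot 0 \cdot 11 = 0 \cdot 11 = 0$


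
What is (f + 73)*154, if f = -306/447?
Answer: 1659350/149 ≈ 11137.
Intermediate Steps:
f = -102/149 (f = -306*1/447 = -102/149 ≈ -0.68456)
(f + 73)*154 = (-102/149 + 73)*154 = (10775/149)*154 = 1659350/149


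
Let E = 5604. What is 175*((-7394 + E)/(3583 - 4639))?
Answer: 156625/528 ≈ 296.64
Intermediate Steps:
175*((-7394 + E)/(3583 - 4639)) = 175*((-7394 + 5604)/(3583 - 4639)) = 175*(-1790/(-1056)) = 175*(-1790*(-1/1056)) = 175*(895/528) = 156625/528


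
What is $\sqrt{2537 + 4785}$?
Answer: $\sqrt{7322} \approx 85.569$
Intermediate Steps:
$\sqrt{2537 + 4785} = \sqrt{7322}$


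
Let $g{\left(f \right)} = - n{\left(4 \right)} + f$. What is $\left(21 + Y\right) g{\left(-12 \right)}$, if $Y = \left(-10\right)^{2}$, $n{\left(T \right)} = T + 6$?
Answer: $-2662$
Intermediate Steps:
$n{\left(T \right)} = 6 + T$
$Y = 100$
$g{\left(f \right)} = -10 + f$ ($g{\left(f \right)} = - (6 + 4) + f = \left(-1\right) 10 + f = -10 + f$)
$\left(21 + Y\right) g{\left(-12 \right)} = \left(21 + 100\right) \left(-10 - 12\right) = 121 \left(-22\right) = -2662$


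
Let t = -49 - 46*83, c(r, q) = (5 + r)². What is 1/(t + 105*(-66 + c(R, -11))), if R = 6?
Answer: 1/1908 ≈ 0.00052411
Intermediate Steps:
t = -3867 (t = -49 - 3818 = -3867)
1/(t + 105*(-66 + c(R, -11))) = 1/(-3867 + 105*(-66 + (5 + 6)²)) = 1/(-3867 + 105*(-66 + 11²)) = 1/(-3867 + 105*(-66 + 121)) = 1/(-3867 + 105*55) = 1/(-3867 + 5775) = 1/1908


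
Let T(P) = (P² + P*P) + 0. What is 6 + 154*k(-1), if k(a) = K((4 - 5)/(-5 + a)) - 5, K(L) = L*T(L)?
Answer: -41179/54 ≈ -762.57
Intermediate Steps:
T(P) = 2*P² (T(P) = (P² + P²) + 0 = 2*P² + 0 = 2*P²)
K(L) = 2*L³ (K(L) = L*(2*L²) = 2*L³)
k(a) = -5 - 2/(-5 + a)³ (k(a) = 2*((4 - 5)/(-5 + a))³ - 5 = 2*(-1/(-5 + a))³ - 5 = 2*(-1/(-5 + a)³) - 5 = -2/(-5 + a)³ - 5 = -5 - 2/(-5 + a)³)
6 + 154*k(-1) = 6 + 154*(-5 - 2/(-5 - 1)³) = 6 + 154*(-5 - 2/(-6)³) = 6 + 154*(-5 - 2*(-1/216)) = 6 + 154*(-5 + 1/108) = 6 + 154*(-539/108) = 6 - 41503/54 = -41179/54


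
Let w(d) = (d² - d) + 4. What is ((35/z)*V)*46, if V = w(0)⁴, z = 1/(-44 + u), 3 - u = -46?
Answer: 2060800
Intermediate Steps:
u = 49 (u = 3 - 1*(-46) = 3 + 46 = 49)
z = ⅕ (z = 1/(-44 + 49) = 1/5 = ⅕ ≈ 0.20000)
w(d) = 4 + d² - d
V = 256 (V = (4 + 0² - 1*0)⁴ = (4 + 0 + 0)⁴ = 4⁴ = 256)
((35/z)*V)*46 = ((35/(⅕))*256)*46 = ((35*5)*256)*46 = (175*256)*46 = 44800*46 = 2060800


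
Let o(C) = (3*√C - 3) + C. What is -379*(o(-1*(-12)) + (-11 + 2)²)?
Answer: -34110 - 2274*√3 ≈ -38049.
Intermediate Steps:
o(C) = -3 + C + 3*√C (o(C) = (-3 + 3*√C) + C = -3 + C + 3*√C)
-379*(o(-1*(-12)) + (-11 + 2)²) = -379*((-3 - 1*(-12) + 3*√(-1*(-12))) + (-11 + 2)²) = -379*((-3 + 12 + 3*√12) + (-9)²) = -379*((-3 + 12 + 3*(2*√3)) + 81) = -379*((-3 + 12 + 6*√3) + 81) = -379*((9 + 6*√3) + 81) = -379*(90 + 6*√3) = -34110 - 2274*√3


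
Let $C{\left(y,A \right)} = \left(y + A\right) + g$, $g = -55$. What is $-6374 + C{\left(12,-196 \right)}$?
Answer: $-6613$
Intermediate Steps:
$C{\left(y,A \right)} = -55 + A + y$ ($C{\left(y,A \right)} = \left(y + A\right) - 55 = \left(A + y\right) - 55 = -55 + A + y$)
$-6374 + C{\left(12,-196 \right)} = -6374 - 239 = -6613$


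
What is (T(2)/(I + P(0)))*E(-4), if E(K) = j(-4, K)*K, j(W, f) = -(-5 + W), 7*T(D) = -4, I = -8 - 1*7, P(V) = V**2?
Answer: -48/35 ≈ -1.3714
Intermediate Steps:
I = -15 (I = -8 - 7 = -15)
T(D) = -4/7 (T(D) = (1/7)*(-4) = -4/7)
j(W, f) = 5 - W
E(K) = 9*K (E(K) = (5 - 1*(-4))*K = (5 + 4)*K = 9*K)
(T(2)/(I + P(0)))*E(-4) = (-4/(7*(-15 + 0**2)))*(9*(-4)) = -4/(7*(-15 + 0))*(-36) = -4/7/(-15)*(-36) = -4/7*(-1/15)*(-36) = (4/105)*(-36) = -48/35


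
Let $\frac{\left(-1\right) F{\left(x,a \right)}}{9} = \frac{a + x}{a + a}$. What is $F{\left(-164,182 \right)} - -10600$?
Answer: $\frac{1929119}{182} \approx 10600.0$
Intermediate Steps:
$F{\left(x,a \right)} = - \frac{9 \left(a + x\right)}{2 a}$ ($F{\left(x,a \right)} = - 9 \frac{a + x}{a + a} = - 9 \frac{a + x}{2 a} = - \frac{9 \left(a + x\right)}{2 a}$)
$F{\left(-164,182 \right)} - -10600 = \frac{9 \left(\left(-1\right) 182 - -164\right)}{2 \cdot 182} - -10600 = \frac{9}{2} \cdot \frac{1}{182} \left(-182 + 164\right) + 10600 = \frac{9}{2} \cdot \frac{1}{182} \left(-18\right) + 10600 = - \frac{81}{182} + 10600 = \frac{1929119}{182}$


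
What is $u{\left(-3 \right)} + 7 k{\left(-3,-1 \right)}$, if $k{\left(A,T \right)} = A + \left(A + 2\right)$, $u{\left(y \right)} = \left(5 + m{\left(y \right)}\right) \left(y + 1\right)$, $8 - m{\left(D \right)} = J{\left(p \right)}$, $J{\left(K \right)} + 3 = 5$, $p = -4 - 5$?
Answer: $-50$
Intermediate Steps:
$p = -9$ ($p = -4 - 5 = -9$)
$J{\left(K \right)} = 2$ ($J{\left(K \right)} = -3 + 5 = 2$)
$m{\left(D \right)} = 6$ ($m{\left(D \right)} = 8 - 2 = 6$)
$u{\left(y \right)} = 11 + 11 y$ ($u{\left(y \right)} = \left(5 + 6\right) \left(y + 1\right) = 11 \left(1 + y\right) = 11 + 11 y$)
$k{\left(A,T \right)} = 2 + 2 A$ ($k{\left(A,T \right)} = A + \left(2 + A\right) = 2 + 2 A$)
$u{\left(-3 \right)} + 7 k{\left(-3,-1 \right)} = \left(11 + 11 \left(-3\right)\right) + 7 \left(2 + 2 \left(-3\right)\right) = \left(11 - 33\right) + 7 \left(2 - 6\right) = -22 + 7 \left(-4\right) = -22 - 28 = -50$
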